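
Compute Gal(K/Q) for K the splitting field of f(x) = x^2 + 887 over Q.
Gal(K/Q) = Z/2Z (cyclic of order 2)

x^2 + 887 is irreducible over Q since -887 is not a rational square. The splitting field Q(sqrt(-887)) has degree 2 over Q, and its unique nontrivial automorphism is sqrt(-887) ↦ -sqrt(-887). Hence Gal(Q(sqrt(-887))/Q) = Z/2Z.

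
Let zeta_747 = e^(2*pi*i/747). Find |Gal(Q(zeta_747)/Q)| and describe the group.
|Gal(Q(zeta_747)/Q)| = phi(747) = 492; group ≅ (Z/747Z)^* ≅ Z/6Z × Z/82Z

The n-th cyclotomic polynomial Φ_747(x) is the minimal polynomial of zeta_747 over Q and has degree phi(747) = 492. So Q(zeta_747) is a degree-492 Galois extension with Galois group (Z/747Z)^*. By CRT, (Z/747Z)^* ≅ (Z/9Z)^* × (Z/83Z)^*. Each prime-power unit group is (Z/9Z)^* ≅ Z/6Z; (Z/83Z)^* ≅ Z/82Z. Hence Gal(Q(zeta_747)/Q) ≅ Z/6Z × Z/82Z.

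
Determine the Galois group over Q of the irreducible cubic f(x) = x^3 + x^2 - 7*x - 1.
Gal(K/Q) = S_3 (symmetric group of order 6)

Compute the discriminant of x^3 + (1)*x^2 + (-7)*x + (-1): Δ = 1524. Since Δ is not a rational square, the Galois group is not contained in A_3; it must be the full S_3 (irreducibility of the cubic rules out anything smaller).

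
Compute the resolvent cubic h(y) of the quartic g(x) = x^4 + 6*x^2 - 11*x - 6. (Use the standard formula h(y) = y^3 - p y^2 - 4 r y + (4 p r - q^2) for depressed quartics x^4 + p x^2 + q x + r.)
h(y) = y^3 - 6*y^2 + 24*y - 265

Identify coefficients: p = 6, q = -11, r = -6.
Plug into h(y) = y^3 - p y^2 - 4 r y + (4 p r - q^2):
  h(y) = y^3 - (6) y^2 - 4*(-6) y + (4*(6)*(-6) - (-11)^2)
       = y^3 + (-6) y^2 + (24) y + (-265).
Simplifying: h(y) = y^3 - 6*y^2 + 24*y - 265.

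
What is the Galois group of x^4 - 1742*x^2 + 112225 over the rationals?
Gal(K/Q) = Z/2Z (cyclic of order 2)

f factors as (x^2 - 67)(x^2 - 1675), so the splitting field is K = Q(sqrt(67), sqrt(1675)). The squarefree part of 67 is 67 and the squarefree part of 1675 is also 67, so sqrt(67) and sqrt(1675) are both rational multiples of sqrt(67). Hence Q(sqrt(67)) = Q(sqrt(1675)) = Q(sqrt(67)), and the splitting field collapses to a single degree-2 extension with Galois group Z/2Z.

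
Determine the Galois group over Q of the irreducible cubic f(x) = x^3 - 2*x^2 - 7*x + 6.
Gal(K/Q) = S_3 (symmetric group of order 6)

Compute the discriminant of x^3 + (-2)*x^2 + (-7)*x + (6): Δ = 2300. Since Δ is not a rational square, the Galois group is not contained in A_3; it must be the full S_3 (irreducibility of the cubic rules out anything smaller).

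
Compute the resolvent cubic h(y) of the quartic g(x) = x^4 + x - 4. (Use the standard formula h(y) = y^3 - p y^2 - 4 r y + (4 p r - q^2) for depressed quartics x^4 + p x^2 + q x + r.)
h(y) = y^3 + 16*y - 1

Identify coefficients: p = 0, q = 1, r = -4.
Plug into h(y) = y^3 - p y^2 - 4 r y + (4 p r - q^2):
  h(y) = y^3 - (0) y^2 - 4*(-4) y + (4*(0)*(-4) - (1)^2)
       = y^3 + (0) y^2 + (16) y + (-1).
Simplifying: h(y) = y^3 + 16*y - 1.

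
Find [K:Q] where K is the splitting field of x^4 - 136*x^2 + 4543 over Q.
[K:Q] = 4

f factors as (x^2 - 59)(x^2 - 77); the splitting field is K = Q(sqrt(59), sqrt(77)). Since 59, 77, and 4543 are all non-squares in Q, the three subfields Q(sqrt(59)), Q(sqrt(77)), Q(sqrt(4543)) are distinct degree-2 extensions, so [K:Q] = 4 (Klein four Galois group).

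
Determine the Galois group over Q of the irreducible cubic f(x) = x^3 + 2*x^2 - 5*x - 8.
Gal(K/Q) = S_3 (symmetric group of order 6)

Compute the discriminant of x^3 + (2)*x^2 + (-5)*x + (-8): Δ = 568. Since Δ is not a rational square, the Galois group is not contained in A_3; it must be the full S_3 (irreducibility of the cubic rules out anything smaller).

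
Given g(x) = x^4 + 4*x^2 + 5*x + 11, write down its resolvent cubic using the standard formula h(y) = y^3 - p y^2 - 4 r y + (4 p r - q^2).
h(y) = y^3 - 4*y^2 - 44*y + 151

Identify coefficients: p = 4, q = 5, r = 11.
Plug into h(y) = y^3 - p y^2 - 4 r y + (4 p r - q^2):
  h(y) = y^3 - (4) y^2 - 4*(11) y + (4*(4)*(11) - (5)^2)
       = y^3 + (-4) y^2 + (-44) y + (151).
Simplifying: h(y) = y^3 - 4*y^2 - 44*y + 151.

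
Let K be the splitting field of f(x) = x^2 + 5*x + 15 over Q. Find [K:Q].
[K:Q] = 2

The discriminant of x^2 + (5)*x + (15) is b^2 - 4c = 25 - (60) = -35. Since -35 is not a perfect square in Q, the polynomial is irreducible over Q. Its two roots generate a degree-2 extension, so [K:Q] = 2.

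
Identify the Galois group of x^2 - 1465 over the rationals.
Gal(K/Q) = Z/2Z (cyclic of order 2)

x^2 - 1465 is irreducible over Q since 1465 is not a rational square. The splitting field Q(sqrt(1465)) has degree 2 over Q, and its unique nontrivial automorphism is sqrt(1465) ↦ -sqrt(1465). Hence Gal(Q(sqrt(1465))/Q) = Z/2Z.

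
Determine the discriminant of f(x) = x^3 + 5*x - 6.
Δ = -1472

For a depressed cubic x^3 + p x + q the discriminant is Δ = -4 p^3 - 27 q^2 = -4*(5)^3 - 27*(-6)^2 = -500 - 972 = -1472.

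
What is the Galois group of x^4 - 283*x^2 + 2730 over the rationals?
Gal(K/Q) = V_4 (Klein four-group, Z/2Z × Z/2Z)

f factors as (x^2 - 10)(x^2 - 273), so the splitting field is K = Q(sqrt(10), sqrt(273)). The elements 10, 273, 2730 are all non-squares in Q, so sqrt(10) and sqrt(273) generate independent quadratic extensions. Thus [K:Q] = 4 and Gal(K/Q) is generated by the two order-2 automorphisms sqrt(10) ↦ -sqrt(10) and sqrt(273) ↦ -sqrt(273), giving V_4.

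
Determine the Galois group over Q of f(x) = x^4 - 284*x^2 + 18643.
Gal(K/Q) = V_4 (Klein four-group, Z/2Z × Z/2Z)

f factors as (x^2 - 181)(x^2 - 103), so the splitting field is K = Q(sqrt(181), sqrt(103)). The elements 181, 103, 18643 are all non-squares in Q, so sqrt(181) and sqrt(103) generate independent quadratic extensions. Thus [K:Q] = 4 and Gal(K/Q) is generated by the two order-2 automorphisms sqrt(181) ↦ -sqrt(181) and sqrt(103) ↦ -sqrt(103), giving V_4.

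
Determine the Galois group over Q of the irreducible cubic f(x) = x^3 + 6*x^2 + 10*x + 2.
Gal(K/Q) = S_3 (symmetric group of order 6)

Compute the discriminant of x^3 + (6)*x^2 + (10)*x + (2): Δ = -76. Since Δ is not a rational square, the Galois group is not contained in A_3; it must be the full S_3 (irreducibility of the cubic rules out anything smaller).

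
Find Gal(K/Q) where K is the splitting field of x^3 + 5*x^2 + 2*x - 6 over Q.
Gal(K/Q) = S_3 (symmetric group of order 6)

Compute the discriminant of x^3 + (5)*x^2 + (2)*x + (-6): Δ = 1016. Since Δ is not a rational square, the Galois group is not contained in A_3; it must be the full S_3 (irreducibility of the cubic rules out anything smaller).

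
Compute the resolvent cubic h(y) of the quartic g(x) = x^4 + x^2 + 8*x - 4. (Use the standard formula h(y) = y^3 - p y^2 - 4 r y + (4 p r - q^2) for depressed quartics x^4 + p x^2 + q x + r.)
h(y) = y^3 - y^2 + 16*y - 80

Identify coefficients: p = 1, q = 8, r = -4.
Plug into h(y) = y^3 - p y^2 - 4 r y + (4 p r - q^2):
  h(y) = y^3 - (1) y^2 - 4*(-4) y + (4*(1)*(-4) - (8)^2)
       = y^3 + (-1) y^2 + (16) y + (-80).
Simplifying: h(y) = y^3 - y^2 + 16*y - 80.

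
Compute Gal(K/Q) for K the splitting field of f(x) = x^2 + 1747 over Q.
Gal(K/Q) = Z/2Z (cyclic of order 2)

x^2 + 1747 is irreducible over Q since -1747 is not a rational square. The splitting field Q(sqrt(-1747)) has degree 2 over Q, and its unique nontrivial automorphism is sqrt(-1747) ↦ -sqrt(-1747). Hence Gal(Q(sqrt(-1747))/Q) = Z/2Z.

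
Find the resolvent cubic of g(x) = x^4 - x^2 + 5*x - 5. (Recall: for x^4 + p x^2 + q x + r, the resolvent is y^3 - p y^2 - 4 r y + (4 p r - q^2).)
h(y) = y^3 + y^2 + 20*y - 5

Identify coefficients: p = -1, q = 5, r = -5.
Plug into h(y) = y^3 - p y^2 - 4 r y + (4 p r - q^2):
  h(y) = y^3 - (-1) y^2 - 4*(-5) y + (4*(-1)*(-5) - (5)^2)
       = y^3 + (1) y^2 + (20) y + (-5).
Simplifying: h(y) = y^3 + y^2 + 20*y - 5.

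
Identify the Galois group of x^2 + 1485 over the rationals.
Gal(K/Q) = Z/2Z (cyclic of order 2)

x^2 + 1485 is irreducible over Q since -1485 is not a rational square. The splitting field Q(sqrt(-1485)) has degree 2 over Q, and its unique nontrivial automorphism is sqrt(-1485) ↦ -sqrt(-1485). Hence Gal(Q(sqrt(-1485))/Q) = Z/2Z.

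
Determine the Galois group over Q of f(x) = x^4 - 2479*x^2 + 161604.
Gal(K/Q) = Z/2Z (cyclic of order 2)

f factors as (x^2 - 2412)(x^2 - 67), so the splitting field is K = Q(sqrt(2412), sqrt(67)). The squarefree part of 2412 is 67 and the squarefree part of 67 is also 67, so sqrt(2412) and sqrt(67) are both rational multiples of sqrt(67). Hence Q(sqrt(2412)) = Q(sqrt(67)) = Q(sqrt(67)), and the splitting field collapses to a single degree-2 extension with Galois group Z/2Z.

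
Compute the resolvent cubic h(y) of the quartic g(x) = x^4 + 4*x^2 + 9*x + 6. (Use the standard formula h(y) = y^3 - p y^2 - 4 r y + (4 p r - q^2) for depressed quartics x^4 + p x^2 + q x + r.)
h(y) = y^3 - 4*y^2 - 24*y + 15

Identify coefficients: p = 4, q = 9, r = 6.
Plug into h(y) = y^3 - p y^2 - 4 r y + (4 p r - q^2):
  h(y) = y^3 - (4) y^2 - 4*(6) y + (4*(4)*(6) - (9)^2)
       = y^3 + (-4) y^2 + (-24) y + (15).
Simplifying: h(y) = y^3 - 4*y^2 - 24*y + 15.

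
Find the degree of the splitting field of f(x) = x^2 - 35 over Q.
[K:Q] = 2

The polynomial x^2 - 35 is irreducible over Q since 35 is not a perfect square. Its splitting field is Q(sqrt(35)), which has degree 2 over Q.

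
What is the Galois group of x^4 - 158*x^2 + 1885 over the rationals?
Gal(K/Q) = V_4 (Klein four-group, Z/2Z × Z/2Z)

f factors as (x^2 - 13)(x^2 - 145), so the splitting field is K = Q(sqrt(13), sqrt(145)). The elements 13, 145, 1885 are all non-squares in Q, so sqrt(13) and sqrt(145) generate independent quadratic extensions. Thus [K:Q] = 4 and Gal(K/Q) is generated by the two order-2 automorphisms sqrt(13) ↦ -sqrt(13) and sqrt(145) ↦ -sqrt(145), giving V_4.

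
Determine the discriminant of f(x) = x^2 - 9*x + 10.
Δ = 41

For a quadratic a x^2 + b x + c the discriminant is Δ = b^2 - 4ac = (-9)^2 - 4*(1)*(10) = 81 - (40) = 41.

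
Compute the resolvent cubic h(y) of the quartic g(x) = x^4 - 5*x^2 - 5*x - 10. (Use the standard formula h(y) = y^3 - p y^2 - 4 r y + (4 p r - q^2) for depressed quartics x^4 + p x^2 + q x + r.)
h(y) = y^3 + 5*y^2 + 40*y + 175

Identify coefficients: p = -5, q = -5, r = -10.
Plug into h(y) = y^3 - p y^2 - 4 r y + (4 p r - q^2):
  h(y) = y^3 - (-5) y^2 - 4*(-10) y + (4*(-5)*(-10) - (-5)^2)
       = y^3 + (5) y^2 + (40) y + (175).
Simplifying: h(y) = y^3 + 5*y^2 + 40*y + 175.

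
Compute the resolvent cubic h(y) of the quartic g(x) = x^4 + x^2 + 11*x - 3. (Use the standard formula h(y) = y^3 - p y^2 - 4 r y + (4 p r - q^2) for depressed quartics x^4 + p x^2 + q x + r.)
h(y) = y^3 - y^2 + 12*y - 133

Identify coefficients: p = 1, q = 11, r = -3.
Plug into h(y) = y^3 - p y^2 - 4 r y + (4 p r - q^2):
  h(y) = y^3 - (1) y^2 - 4*(-3) y + (4*(1)*(-3) - (11)^2)
       = y^3 + (-1) y^2 + (12) y + (-133).
Simplifying: h(y) = y^3 - y^2 + 12*y - 133.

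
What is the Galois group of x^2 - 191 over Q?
Gal(K/Q) = Z/2Z (cyclic of order 2)

x^2 - 191 is irreducible over Q since 191 is not a rational square. The splitting field Q(sqrt(191)) has degree 2 over Q, and its unique nontrivial automorphism is sqrt(191) ↦ -sqrt(191). Hence Gal(Q(sqrt(191))/Q) = Z/2Z.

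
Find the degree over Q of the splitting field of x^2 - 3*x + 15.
[K:Q] = 2

The discriminant of x^2 + (-3)*x + (15) is b^2 - 4c = 9 - (60) = -51. Since -51 is not a perfect square in Q, the polynomial is irreducible over Q. Its two roots generate a degree-2 extension, so [K:Q] = 2.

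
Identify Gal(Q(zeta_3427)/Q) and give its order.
|Gal(Q(zeta_3427)/Q)| = phi(3427) = 3256; group ≅ (Z/3427Z)^* ≅ Z/22Z × Z/148Z

The n-th cyclotomic polynomial Φ_3427(x) is the minimal polynomial of zeta_3427 over Q and has degree phi(3427) = 3256. So Q(zeta_3427) is a degree-3256 Galois extension with Galois group (Z/3427Z)^*. By CRT, (Z/3427Z)^* ≅ (Z/23Z)^* × (Z/149Z)^*. Each prime-power unit group is (Z/23Z)^* ≅ Z/22Z; (Z/149Z)^* ≅ Z/148Z. Hence Gal(Q(zeta_3427)/Q) ≅ Z/22Z × Z/148Z.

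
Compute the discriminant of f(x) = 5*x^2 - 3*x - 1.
Δ = 29

For a quadratic a x^2 + b x + c the discriminant is Δ = b^2 - 4ac = (-3)^2 - 4*(5)*(-1) = 9 - (-20) = 29.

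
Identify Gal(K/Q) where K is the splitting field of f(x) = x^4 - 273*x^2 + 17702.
Gal(K/Q) = V_4 (Klein four-group, Z/2Z × Z/2Z)

f factors as (x^2 - 167)(x^2 - 106), so the splitting field is K = Q(sqrt(167), sqrt(106)). The elements 167, 106, 17702 are all non-squares in Q, so sqrt(167) and sqrt(106) generate independent quadratic extensions. Thus [K:Q] = 4 and Gal(K/Q) is generated by the two order-2 automorphisms sqrt(167) ↦ -sqrt(167) and sqrt(106) ↦ -sqrt(106), giving V_4.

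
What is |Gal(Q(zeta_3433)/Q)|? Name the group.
|Gal(Q(zeta_3433)/Q)| = phi(3433) = 3432; group ≅ (Z/3433Z)^* ≅ Z/3432Z

The n-th cyclotomic polynomial Φ_3433(x) is the minimal polynomial of zeta_3433 over Q and has degree phi(3433) = 3432. So Q(zeta_3433) is a degree-3432 Galois extension with Galois group (Z/3433Z)^*. (Z/3433Z)^* is cyclic since 3433 is an odd prime power (or 4). Hence Gal(Q(zeta_3433)/Q) ≅ Z/3432Z.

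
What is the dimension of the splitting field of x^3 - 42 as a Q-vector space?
[K:Q] = 6

x^3 - 42 has one real root r = 42^(1/3) and two complex roots r*zeta_3, r*zeta_3^2 where zeta_3 = e^(2*pi*i/3). The splitting field is Q(r, zeta_3). [Q(r):Q] = 3 and [Q(zeta_3):Q] = 2 with gcd = 1, so [Q(r, zeta_3):Q] = 3 * 2 = 6.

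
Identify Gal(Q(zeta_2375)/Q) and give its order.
|Gal(Q(zeta_2375)/Q)| = phi(2375) = 1800; group ≅ (Z/2375Z)^* ≅ Z/18Z × Z/100Z

The n-th cyclotomic polynomial Φ_2375(x) is the minimal polynomial of zeta_2375 over Q and has degree phi(2375) = 1800. So Q(zeta_2375) is a degree-1800 Galois extension with Galois group (Z/2375Z)^*. By CRT, (Z/2375Z)^* ≅ (Z/125Z)^* × (Z/19Z)^*. Each prime-power unit group is (Z/125Z)^* ≅ Z/100Z; (Z/19Z)^* ≅ Z/18Z. Hence Gal(Q(zeta_2375)/Q) ≅ Z/18Z × Z/100Z.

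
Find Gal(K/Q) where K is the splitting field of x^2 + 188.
Gal(K/Q) = Z/2Z (cyclic of order 2)

x^2 + 188 is irreducible over Q since -188 is not a rational square. The splitting field Q(sqrt(-188)) has degree 2 over Q, and its unique nontrivial automorphism is sqrt(-188) ↦ -sqrt(-188). Hence Gal(Q(sqrt(-188))/Q) = Z/2Z.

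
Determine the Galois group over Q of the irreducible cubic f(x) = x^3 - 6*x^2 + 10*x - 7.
Gal(K/Q) = S_3 (symmetric group of order 6)

Compute the discriminant of x^3 + (-6)*x^2 + (10)*x + (-7): Δ = -211. Since Δ is not a rational square, the Galois group is not contained in A_3; it must be the full S_3 (irreducibility of the cubic rules out anything smaller).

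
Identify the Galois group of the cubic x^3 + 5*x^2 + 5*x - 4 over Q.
Gal(K/Q) = S_3 (symmetric group of order 6)

Compute the discriminant of x^3 + (5)*x^2 + (5)*x + (-4): Δ = -107. Since Δ is not a rational square, the Galois group is not contained in A_3; it must be the full S_3 (irreducibility of the cubic rules out anything smaller).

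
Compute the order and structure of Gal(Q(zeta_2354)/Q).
|Gal(Q(zeta_2354)/Q)| = phi(2354) = 1060; group ≅ (Z/2354Z)^* ≅ Z/10Z × Z/106Z

The n-th cyclotomic polynomial Φ_2354(x) is the minimal polynomial of zeta_2354 over Q and has degree phi(2354) = 1060. So Q(zeta_2354) is a degree-1060 Galois extension with Galois group (Z/2354Z)^*. By CRT, (Z/2354Z)^* ≅ (Z/2Z)^* × (Z/11Z)^* × (Z/107Z)^*. Each prime-power unit group is (Z/2Z)^* ≅ trivial group (order 1); (Z/11Z)^* ≅ Z/10Z; (Z/107Z)^* ≅ Z/106Z. Hence Gal(Q(zeta_2354)/Q) ≅ Z/10Z × Z/106Z.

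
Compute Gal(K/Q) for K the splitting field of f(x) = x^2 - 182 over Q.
Gal(K/Q) = Z/2Z (cyclic of order 2)

x^2 - 182 is irreducible over Q since 182 is not a rational square. The splitting field Q(sqrt(182)) has degree 2 over Q, and its unique nontrivial automorphism is sqrt(182) ↦ -sqrt(182). Hence Gal(Q(sqrt(182))/Q) = Z/2Z.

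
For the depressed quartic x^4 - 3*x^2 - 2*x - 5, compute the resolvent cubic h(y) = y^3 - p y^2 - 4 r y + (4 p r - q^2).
h(y) = y^3 + 3*y^2 + 20*y + 56

Identify coefficients: p = -3, q = -2, r = -5.
Plug into h(y) = y^3 - p y^2 - 4 r y + (4 p r - q^2):
  h(y) = y^3 - (-3) y^2 - 4*(-5) y + (4*(-3)*(-5) - (-2)^2)
       = y^3 + (3) y^2 + (20) y + (56).
Simplifying: h(y) = y^3 + 3*y^2 + 20*y + 56.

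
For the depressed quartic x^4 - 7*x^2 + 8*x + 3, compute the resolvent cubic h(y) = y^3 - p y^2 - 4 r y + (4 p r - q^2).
h(y) = y^3 + 7*y^2 - 12*y - 148

Identify coefficients: p = -7, q = 8, r = 3.
Plug into h(y) = y^3 - p y^2 - 4 r y + (4 p r - q^2):
  h(y) = y^3 - (-7) y^2 - 4*(3) y + (4*(-7)*(3) - (8)^2)
       = y^3 + (7) y^2 + (-12) y + (-148).
Simplifying: h(y) = y^3 + 7*y^2 - 12*y - 148.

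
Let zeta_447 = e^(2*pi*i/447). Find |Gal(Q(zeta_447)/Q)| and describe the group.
|Gal(Q(zeta_447)/Q)| = phi(447) = 296; group ≅ (Z/447Z)^* ≅ Z/2Z × Z/148Z

The n-th cyclotomic polynomial Φ_447(x) is the minimal polynomial of zeta_447 over Q and has degree phi(447) = 296. So Q(zeta_447) is a degree-296 Galois extension with Galois group (Z/447Z)^*. By CRT, (Z/447Z)^* ≅ (Z/3Z)^* × (Z/149Z)^*. Each prime-power unit group is (Z/3Z)^* ≅ Z/2Z; (Z/149Z)^* ≅ Z/148Z. Hence Gal(Q(zeta_447)/Q) ≅ Z/2Z × Z/148Z.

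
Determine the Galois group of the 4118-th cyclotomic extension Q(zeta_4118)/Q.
|Gal(Q(zeta_4118)/Q)| = phi(4118) = 1960; group ≅ (Z/4118Z)^* ≅ Z/28Z × Z/70Z

The n-th cyclotomic polynomial Φ_4118(x) is the minimal polynomial of zeta_4118 over Q and has degree phi(4118) = 1960. So Q(zeta_4118) is a degree-1960 Galois extension with Galois group (Z/4118Z)^*. By CRT, (Z/4118Z)^* ≅ (Z/2Z)^* × (Z/29Z)^* × (Z/71Z)^*. Each prime-power unit group is (Z/2Z)^* ≅ trivial group (order 1); (Z/29Z)^* ≅ Z/28Z; (Z/71Z)^* ≅ Z/70Z. Hence Gal(Q(zeta_4118)/Q) ≅ Z/28Z × Z/70Z.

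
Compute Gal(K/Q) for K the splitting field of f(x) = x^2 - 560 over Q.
Gal(K/Q) = Z/2Z (cyclic of order 2)

x^2 - 560 is irreducible over Q since 560 is not a rational square. The splitting field Q(sqrt(560)) has degree 2 over Q, and its unique nontrivial automorphism is sqrt(560) ↦ -sqrt(560). Hence Gal(Q(sqrt(560))/Q) = Z/2Z.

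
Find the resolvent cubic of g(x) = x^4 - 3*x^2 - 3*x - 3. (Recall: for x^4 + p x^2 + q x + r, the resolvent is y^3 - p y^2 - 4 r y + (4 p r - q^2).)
h(y) = y^3 + 3*y^2 + 12*y + 27

Identify coefficients: p = -3, q = -3, r = -3.
Plug into h(y) = y^3 - p y^2 - 4 r y + (4 p r - q^2):
  h(y) = y^3 - (-3) y^2 - 4*(-3) y + (4*(-3)*(-3) - (-3)^2)
       = y^3 + (3) y^2 + (12) y + (27).
Simplifying: h(y) = y^3 + 3*y^2 + 12*y + 27.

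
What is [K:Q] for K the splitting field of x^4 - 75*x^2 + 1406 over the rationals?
[K:Q] = 4

f factors as (x^2 - 38)(x^2 - 37); the splitting field is K = Q(sqrt(38), sqrt(37)). Since 38, 37, and 1406 are all non-squares in Q, the three subfields Q(sqrt(38)), Q(sqrt(37)), Q(sqrt(1406)) are distinct degree-2 extensions, so [K:Q] = 4 (Klein four Galois group).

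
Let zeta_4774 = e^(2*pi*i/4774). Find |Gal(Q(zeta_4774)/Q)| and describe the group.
|Gal(Q(zeta_4774)/Q)| = phi(4774) = 1800; group ≅ (Z/4774Z)^* ≅ Z/6Z × Z/10Z × Z/30Z

The n-th cyclotomic polynomial Φ_4774(x) is the minimal polynomial of zeta_4774 over Q and has degree phi(4774) = 1800. So Q(zeta_4774) is a degree-1800 Galois extension with Galois group (Z/4774Z)^*. By CRT, (Z/4774Z)^* ≅ (Z/2Z)^* × (Z/7Z)^* × (Z/11Z)^* × (Z/31Z)^*. Each prime-power unit group is (Z/2Z)^* ≅ trivial group (order 1); (Z/7Z)^* ≅ Z/6Z; (Z/11Z)^* ≅ Z/10Z; (Z/31Z)^* ≅ Z/30Z. Hence Gal(Q(zeta_4774)/Q) ≅ Z/6Z × Z/10Z × Z/30Z.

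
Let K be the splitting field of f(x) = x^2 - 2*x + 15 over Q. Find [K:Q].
[K:Q] = 2

The discriminant of x^2 + (-2)*x + (15) is b^2 - 4c = 4 - (60) = -56. Since -56 is not a perfect square in Q, the polynomial is irreducible over Q. Its two roots generate a degree-2 extension, so [K:Q] = 2.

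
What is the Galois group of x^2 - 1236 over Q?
Gal(K/Q) = Z/2Z (cyclic of order 2)

x^2 - 1236 is irreducible over Q since 1236 is not a rational square. The splitting field Q(sqrt(1236)) has degree 2 over Q, and its unique nontrivial automorphism is sqrt(1236) ↦ -sqrt(1236). Hence Gal(Q(sqrt(1236))/Q) = Z/2Z.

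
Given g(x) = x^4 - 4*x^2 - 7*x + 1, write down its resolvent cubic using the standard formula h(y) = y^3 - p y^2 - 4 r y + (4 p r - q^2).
h(y) = y^3 + 4*y^2 - 4*y - 65

Identify coefficients: p = -4, q = -7, r = 1.
Plug into h(y) = y^3 - p y^2 - 4 r y + (4 p r - q^2):
  h(y) = y^3 - (-4) y^2 - 4*(1) y + (4*(-4)*(1) - (-7)^2)
       = y^3 + (4) y^2 + (-4) y + (-65).
Simplifying: h(y) = y^3 + 4*y^2 - 4*y - 65.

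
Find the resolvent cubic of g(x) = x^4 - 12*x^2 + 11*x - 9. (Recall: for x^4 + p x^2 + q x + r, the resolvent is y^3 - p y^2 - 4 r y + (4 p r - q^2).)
h(y) = y^3 + 12*y^2 + 36*y + 311

Identify coefficients: p = -12, q = 11, r = -9.
Plug into h(y) = y^3 - p y^2 - 4 r y + (4 p r - q^2):
  h(y) = y^3 - (-12) y^2 - 4*(-9) y + (4*(-12)*(-9) - (11)^2)
       = y^3 + (12) y^2 + (36) y + (311).
Simplifying: h(y) = y^3 + 12*y^2 + 36*y + 311.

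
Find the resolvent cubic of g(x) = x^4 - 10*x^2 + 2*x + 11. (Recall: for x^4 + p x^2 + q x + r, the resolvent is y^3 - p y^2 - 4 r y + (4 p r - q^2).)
h(y) = y^3 + 10*y^2 - 44*y - 444

Identify coefficients: p = -10, q = 2, r = 11.
Plug into h(y) = y^3 - p y^2 - 4 r y + (4 p r - q^2):
  h(y) = y^3 - (-10) y^2 - 4*(11) y + (4*(-10)*(11) - (2)^2)
       = y^3 + (10) y^2 + (-44) y + (-444).
Simplifying: h(y) = y^3 + 10*y^2 - 44*y - 444.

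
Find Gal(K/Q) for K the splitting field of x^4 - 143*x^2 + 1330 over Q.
Gal(K/Q) = V_4 (Klein four-group, Z/2Z × Z/2Z)

f factors as (x^2 - 133)(x^2 - 10), so the splitting field is K = Q(sqrt(133), sqrt(10)). The elements 133, 10, 1330 are all non-squares in Q, so sqrt(133) and sqrt(10) generate independent quadratic extensions. Thus [K:Q] = 4 and Gal(K/Q) is generated by the two order-2 automorphisms sqrt(133) ↦ -sqrt(133) and sqrt(10) ↦ -sqrt(10), giving V_4.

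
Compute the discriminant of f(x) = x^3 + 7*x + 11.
Δ = -4639

For a depressed cubic x^3 + p x + q the discriminant is Δ = -4 p^3 - 27 q^2 = -4*(7)^3 - 27*(11)^2 = -1372 - 3267 = -4639.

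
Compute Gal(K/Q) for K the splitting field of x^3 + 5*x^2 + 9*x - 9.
Gal(K/Q) = S_3 (symmetric group of order 6)

Compute the discriminant of x^3 + (5)*x^2 + (9)*x + (-9): Δ = -5868. Since Δ is not a rational square, the Galois group is not contained in A_3; it must be the full S_3 (irreducibility of the cubic rules out anything smaller).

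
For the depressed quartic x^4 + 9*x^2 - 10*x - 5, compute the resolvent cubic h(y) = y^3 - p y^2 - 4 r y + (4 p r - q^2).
h(y) = y^3 - 9*y^2 + 20*y - 280

Identify coefficients: p = 9, q = -10, r = -5.
Plug into h(y) = y^3 - p y^2 - 4 r y + (4 p r - q^2):
  h(y) = y^3 - (9) y^2 - 4*(-5) y + (4*(9)*(-5) - (-10)^2)
       = y^3 + (-9) y^2 + (20) y + (-280).
Simplifying: h(y) = y^3 - 9*y^2 + 20*y - 280.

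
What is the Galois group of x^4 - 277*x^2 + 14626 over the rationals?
Gal(K/Q) = V_4 (Klein four-group, Z/2Z × Z/2Z)

f factors as (x^2 - 206)(x^2 - 71), so the splitting field is K = Q(sqrt(206), sqrt(71)). The elements 206, 71, 14626 are all non-squares in Q, so sqrt(206) and sqrt(71) generate independent quadratic extensions. Thus [K:Q] = 4 and Gal(K/Q) is generated by the two order-2 automorphisms sqrt(206) ↦ -sqrt(206) and sqrt(71) ↦ -sqrt(71), giving V_4.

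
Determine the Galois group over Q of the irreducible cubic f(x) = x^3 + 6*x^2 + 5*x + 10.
Gal(K/Q) = S_3 (symmetric group of order 6)

Compute the discriminant of x^3 + (6)*x^2 + (5)*x + (10): Δ = -5540. Since Δ is not a rational square, the Galois group is not contained in A_3; it must be the full S_3 (irreducibility of the cubic rules out anything smaller).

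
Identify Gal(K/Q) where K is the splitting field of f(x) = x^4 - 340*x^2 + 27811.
Gal(K/Q) = V_4 (Klein four-group, Z/2Z × Z/2Z)

f factors as (x^2 - 137)(x^2 - 203), so the splitting field is K = Q(sqrt(137), sqrt(203)). The elements 137, 203, 27811 are all non-squares in Q, so sqrt(137) and sqrt(203) generate independent quadratic extensions. Thus [K:Q] = 4 and Gal(K/Q) is generated by the two order-2 automorphisms sqrt(137) ↦ -sqrt(137) and sqrt(203) ↦ -sqrt(203), giving V_4.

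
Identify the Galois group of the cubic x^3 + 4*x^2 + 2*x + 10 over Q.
Gal(K/Q) = S_3 (symmetric group of order 6)

Compute the discriminant of x^3 + (4)*x^2 + (2)*x + (10): Δ = -3788. Since Δ is not a rational square, the Galois group is not contained in A_3; it must be the full S_3 (irreducibility of the cubic rules out anything smaller).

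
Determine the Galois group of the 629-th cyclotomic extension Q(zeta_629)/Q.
|Gal(Q(zeta_629)/Q)| = phi(629) = 576; group ≅ (Z/629Z)^* ≅ Z/16Z × Z/36Z

The n-th cyclotomic polynomial Φ_629(x) is the minimal polynomial of zeta_629 over Q and has degree phi(629) = 576. So Q(zeta_629) is a degree-576 Galois extension with Galois group (Z/629Z)^*. By CRT, (Z/629Z)^* ≅ (Z/17Z)^* × (Z/37Z)^*. Each prime-power unit group is (Z/17Z)^* ≅ Z/16Z; (Z/37Z)^* ≅ Z/36Z. Hence Gal(Q(zeta_629)/Q) ≅ Z/16Z × Z/36Z.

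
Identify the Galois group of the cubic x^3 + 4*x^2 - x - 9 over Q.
Gal(K/Q) = S_3 (symmetric group of order 6)

Compute the discriminant of x^3 + (4)*x^2 + (-1)*x + (-9): Δ = 785. Since Δ is not a rational square, the Galois group is not contained in A_3; it must be the full S_3 (irreducibility of the cubic rules out anything smaller).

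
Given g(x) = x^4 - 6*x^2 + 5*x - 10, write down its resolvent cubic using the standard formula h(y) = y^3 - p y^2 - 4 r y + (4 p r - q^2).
h(y) = y^3 + 6*y^2 + 40*y + 215

Identify coefficients: p = -6, q = 5, r = -10.
Plug into h(y) = y^3 - p y^2 - 4 r y + (4 p r - q^2):
  h(y) = y^3 - (-6) y^2 - 4*(-10) y + (4*(-6)*(-10) - (5)^2)
       = y^3 + (6) y^2 + (40) y + (215).
Simplifying: h(y) = y^3 + 6*y^2 + 40*y + 215.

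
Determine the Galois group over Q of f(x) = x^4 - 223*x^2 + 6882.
Gal(K/Q) = V_4 (Klein four-group, Z/2Z × Z/2Z)

f factors as (x^2 - 186)(x^2 - 37), so the splitting field is K = Q(sqrt(186), sqrt(37)). The elements 186, 37, 6882 are all non-squares in Q, so sqrt(186) and sqrt(37) generate independent quadratic extensions. Thus [K:Q] = 4 and Gal(K/Q) is generated by the two order-2 automorphisms sqrt(186) ↦ -sqrt(186) and sqrt(37) ↦ -sqrt(37), giving V_4.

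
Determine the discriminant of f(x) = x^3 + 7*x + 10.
Δ = -4072

For a depressed cubic x^3 + p x + q the discriminant is Δ = -4 p^3 - 27 q^2 = -4*(7)^3 - 27*(10)^2 = -1372 - 2700 = -4072.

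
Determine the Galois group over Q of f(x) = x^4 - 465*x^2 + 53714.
Gal(K/Q) = V_4 (Klein four-group, Z/2Z × Z/2Z)

f factors as (x^2 - 214)(x^2 - 251), so the splitting field is K = Q(sqrt(214), sqrt(251)). The elements 214, 251, 53714 are all non-squares in Q, so sqrt(214) and sqrt(251) generate independent quadratic extensions. Thus [K:Q] = 4 and Gal(K/Q) is generated by the two order-2 automorphisms sqrt(214) ↦ -sqrt(214) and sqrt(251) ↦ -sqrt(251), giving V_4.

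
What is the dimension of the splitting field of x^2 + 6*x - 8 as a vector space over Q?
[K:Q] = 2

The discriminant of x^2 + (6)*x + (-8) is b^2 - 4c = 36 - (-32) = 68. Since 68 is not a perfect square in Q, the polynomial is irreducible over Q. Its two roots generate a degree-2 extension, so [K:Q] = 2.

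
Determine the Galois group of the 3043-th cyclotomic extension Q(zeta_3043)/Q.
|Gal(Q(zeta_3043)/Q)| = phi(3043) = 2848; group ≅ (Z/3043Z)^* ≅ Z/16Z × Z/178Z

The n-th cyclotomic polynomial Φ_3043(x) is the minimal polynomial of zeta_3043 over Q and has degree phi(3043) = 2848. So Q(zeta_3043) is a degree-2848 Galois extension with Galois group (Z/3043Z)^*. By CRT, (Z/3043Z)^* ≅ (Z/17Z)^* × (Z/179Z)^*. Each prime-power unit group is (Z/17Z)^* ≅ Z/16Z; (Z/179Z)^* ≅ Z/178Z. Hence Gal(Q(zeta_3043)/Q) ≅ Z/16Z × Z/178Z.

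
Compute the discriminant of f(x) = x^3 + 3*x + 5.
Δ = -783

For a depressed cubic x^3 + p x + q the discriminant is Δ = -4 p^3 - 27 q^2 = -4*(3)^3 - 27*(5)^2 = -108 - 675 = -783.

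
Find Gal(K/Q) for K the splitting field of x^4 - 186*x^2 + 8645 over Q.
Gal(K/Q) = V_4 (Klein four-group, Z/2Z × Z/2Z)

f factors as (x^2 - 91)(x^2 - 95), so the splitting field is K = Q(sqrt(91), sqrt(95)). The elements 91, 95, 8645 are all non-squares in Q, so sqrt(91) and sqrt(95) generate independent quadratic extensions. Thus [K:Q] = 4 and Gal(K/Q) is generated by the two order-2 automorphisms sqrt(91) ↦ -sqrt(91) and sqrt(95) ↦ -sqrt(95), giving V_4.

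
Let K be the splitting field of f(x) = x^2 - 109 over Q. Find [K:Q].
[K:Q] = 2

The polynomial x^2 - 109 is irreducible over Q since 109 is not a perfect square. Its splitting field is Q(sqrt(109)), which has degree 2 over Q.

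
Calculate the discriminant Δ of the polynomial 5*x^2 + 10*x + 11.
Δ = -120

For a quadratic a x^2 + b x + c the discriminant is Δ = b^2 - 4ac = (10)^2 - 4*(5)*(11) = 100 - (220) = -120.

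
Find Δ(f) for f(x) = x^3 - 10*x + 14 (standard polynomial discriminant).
Δ = -1292

For a depressed cubic x^3 + p x + q the discriminant is Δ = -4 p^3 - 27 q^2 = -4*(-10)^3 - 27*(14)^2 = 4000 - 5292 = -1292.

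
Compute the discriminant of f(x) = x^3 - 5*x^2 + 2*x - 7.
Δ = -3495

For x^3 + a x^2 + b x + c the discriminant is Δ = 18 a b c - 4 a^3 c + a^2 b^2 - 4 b^3 - 27 c^2.
Plug a = -5, b = 2, c = -7:
  18*(-5)*(2)*(-7) - 4*(-5)^3*(-7) + (-5)^2*(2)^2 - 4*(2)^3 - 27*(-7)^2
  = 1260 + (-3500) + 100 + (-32) + (-1323)
  = -3495.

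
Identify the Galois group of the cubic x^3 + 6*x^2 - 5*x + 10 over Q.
Gal(K/Q) = S_3 (symmetric group of order 6)

Compute the discriminant of x^3 + (6)*x^2 + (-5)*x + (10): Δ = -15340. Since Δ is not a rational square, the Galois group is not contained in A_3; it must be the full S_3 (irreducibility of the cubic rules out anything smaller).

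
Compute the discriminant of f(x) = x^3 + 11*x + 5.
Δ = -5999

For a depressed cubic x^3 + p x + q the discriminant is Δ = -4 p^3 - 27 q^2 = -4*(11)^3 - 27*(5)^2 = -5324 - 675 = -5999.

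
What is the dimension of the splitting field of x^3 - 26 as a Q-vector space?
[K:Q] = 6

x^3 - 26 has one real root r = 26^(1/3) and two complex roots r*zeta_3, r*zeta_3^2 where zeta_3 = e^(2*pi*i/3). The splitting field is Q(r, zeta_3). [Q(r):Q] = 3 and [Q(zeta_3):Q] = 2 with gcd = 1, so [Q(r, zeta_3):Q] = 3 * 2 = 6.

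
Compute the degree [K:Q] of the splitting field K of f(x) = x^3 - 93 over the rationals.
[K:Q] = 6

x^3 - 93 has one real root r = 93^(1/3) and two complex roots r*zeta_3, r*zeta_3^2 where zeta_3 = e^(2*pi*i/3). The splitting field is Q(r, zeta_3). [Q(r):Q] = 3 and [Q(zeta_3):Q] = 2 with gcd = 1, so [Q(r, zeta_3):Q] = 3 * 2 = 6.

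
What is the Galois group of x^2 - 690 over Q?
Gal(K/Q) = Z/2Z (cyclic of order 2)

x^2 - 690 is irreducible over Q since 690 is not a rational square. The splitting field Q(sqrt(690)) has degree 2 over Q, and its unique nontrivial automorphism is sqrt(690) ↦ -sqrt(690). Hence Gal(Q(sqrt(690))/Q) = Z/2Z.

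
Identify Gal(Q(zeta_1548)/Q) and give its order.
|Gal(Q(zeta_1548)/Q)| = phi(1548) = 504; group ≅ (Z/1548Z)^* ≅ Z/2Z × Z/6Z × Z/42Z

The n-th cyclotomic polynomial Φ_1548(x) is the minimal polynomial of zeta_1548 over Q and has degree phi(1548) = 504. So Q(zeta_1548) is a degree-504 Galois extension with Galois group (Z/1548Z)^*. By CRT, (Z/1548Z)^* ≅ (Z/4Z)^* × (Z/9Z)^* × (Z/43Z)^*. Each prime-power unit group is (Z/4Z)^* ≅ Z/2Z; (Z/9Z)^* ≅ Z/6Z; (Z/43Z)^* ≅ Z/42Z. Hence Gal(Q(zeta_1548)/Q) ≅ Z/2Z × Z/6Z × Z/42Z.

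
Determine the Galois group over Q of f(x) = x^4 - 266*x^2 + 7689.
Gal(K/Q) = V_4 (Klein four-group, Z/2Z × Z/2Z)

f factors as (x^2 - 33)(x^2 - 233), so the splitting field is K = Q(sqrt(33), sqrt(233)). The elements 33, 233, 7689 are all non-squares in Q, so sqrt(33) and sqrt(233) generate independent quadratic extensions. Thus [K:Q] = 4 and Gal(K/Q) is generated by the two order-2 automorphisms sqrt(33) ↦ -sqrt(33) and sqrt(233) ↦ -sqrt(233), giving V_4.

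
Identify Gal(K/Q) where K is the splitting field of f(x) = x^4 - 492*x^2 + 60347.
Gal(K/Q) = V_4 (Klein four-group, Z/2Z × Z/2Z)

f factors as (x^2 - 233)(x^2 - 259), so the splitting field is K = Q(sqrt(233), sqrt(259)). The elements 233, 259, 60347 are all non-squares in Q, so sqrt(233) and sqrt(259) generate independent quadratic extensions. Thus [K:Q] = 4 and Gal(K/Q) is generated by the two order-2 automorphisms sqrt(233) ↦ -sqrt(233) and sqrt(259) ↦ -sqrt(259), giving V_4.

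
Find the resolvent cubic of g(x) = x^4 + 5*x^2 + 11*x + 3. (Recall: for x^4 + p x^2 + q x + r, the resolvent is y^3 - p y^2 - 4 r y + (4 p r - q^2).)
h(y) = y^3 - 5*y^2 - 12*y - 61

Identify coefficients: p = 5, q = 11, r = 3.
Plug into h(y) = y^3 - p y^2 - 4 r y + (4 p r - q^2):
  h(y) = y^3 - (5) y^2 - 4*(3) y + (4*(5)*(3) - (11)^2)
       = y^3 + (-5) y^2 + (-12) y + (-61).
Simplifying: h(y) = y^3 - 5*y^2 - 12*y - 61.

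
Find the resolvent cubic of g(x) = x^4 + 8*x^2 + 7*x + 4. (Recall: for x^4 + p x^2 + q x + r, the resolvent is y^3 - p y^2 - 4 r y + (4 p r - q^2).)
h(y) = y^3 - 8*y^2 - 16*y + 79

Identify coefficients: p = 8, q = 7, r = 4.
Plug into h(y) = y^3 - p y^2 - 4 r y + (4 p r - q^2):
  h(y) = y^3 - (8) y^2 - 4*(4) y + (4*(8)*(4) - (7)^2)
       = y^3 + (-8) y^2 + (-16) y + (79).
Simplifying: h(y) = y^3 - 8*y^2 - 16*y + 79.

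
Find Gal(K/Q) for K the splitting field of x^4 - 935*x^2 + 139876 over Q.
Gal(K/Q) = Z/2Z (cyclic of order 2)

f factors as (x^2 - 187)(x^2 - 748), so the splitting field is K = Q(sqrt(187), sqrt(748)). The squarefree part of 187 is 187 and the squarefree part of 748 is also 187, so sqrt(187) and sqrt(748) are both rational multiples of sqrt(187). Hence Q(sqrt(187)) = Q(sqrt(748)) = Q(sqrt(187)), and the splitting field collapses to a single degree-2 extension with Galois group Z/2Z.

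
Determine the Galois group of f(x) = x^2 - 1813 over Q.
Gal(K/Q) = Z/2Z (cyclic of order 2)

x^2 - 1813 is irreducible over Q since 1813 is not a rational square. The splitting field Q(sqrt(1813)) has degree 2 over Q, and its unique nontrivial automorphism is sqrt(1813) ↦ -sqrt(1813). Hence Gal(Q(sqrt(1813))/Q) = Z/2Z.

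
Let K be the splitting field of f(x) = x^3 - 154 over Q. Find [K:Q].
[K:Q] = 6

x^3 - 154 has one real root r = 154^(1/3) and two complex roots r*zeta_3, r*zeta_3^2 where zeta_3 = e^(2*pi*i/3). The splitting field is Q(r, zeta_3). [Q(r):Q] = 3 and [Q(zeta_3):Q] = 2 with gcd = 1, so [Q(r, zeta_3):Q] = 3 * 2 = 6.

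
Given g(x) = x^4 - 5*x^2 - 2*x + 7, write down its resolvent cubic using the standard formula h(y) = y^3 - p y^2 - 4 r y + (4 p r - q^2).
h(y) = y^3 + 5*y^2 - 28*y - 144

Identify coefficients: p = -5, q = -2, r = 7.
Plug into h(y) = y^3 - p y^2 - 4 r y + (4 p r - q^2):
  h(y) = y^3 - (-5) y^2 - 4*(7) y + (4*(-5)*(7) - (-2)^2)
       = y^3 + (5) y^2 + (-28) y + (-144).
Simplifying: h(y) = y^3 + 5*y^2 - 28*y - 144.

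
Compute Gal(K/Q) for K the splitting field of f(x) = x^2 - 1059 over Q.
Gal(K/Q) = Z/2Z (cyclic of order 2)

x^2 - 1059 is irreducible over Q since 1059 is not a rational square. The splitting field Q(sqrt(1059)) has degree 2 over Q, and its unique nontrivial automorphism is sqrt(1059) ↦ -sqrt(1059). Hence Gal(Q(sqrt(1059))/Q) = Z/2Z.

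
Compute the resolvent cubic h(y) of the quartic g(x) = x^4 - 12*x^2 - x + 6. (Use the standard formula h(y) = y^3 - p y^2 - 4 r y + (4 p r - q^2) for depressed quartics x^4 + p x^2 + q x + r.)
h(y) = y^3 + 12*y^2 - 24*y - 289

Identify coefficients: p = -12, q = -1, r = 6.
Plug into h(y) = y^3 - p y^2 - 4 r y + (4 p r - q^2):
  h(y) = y^3 - (-12) y^2 - 4*(6) y + (4*(-12)*(6) - (-1)^2)
       = y^3 + (12) y^2 + (-24) y + (-289).
Simplifying: h(y) = y^3 + 12*y^2 - 24*y - 289.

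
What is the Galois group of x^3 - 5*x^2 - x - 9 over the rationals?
Gal(K/Q) = S_3 (symmetric group of order 6)

Compute the discriminant of x^3 + (-5)*x^2 + (-1)*x + (-9): Δ = -7468. Since Δ is not a rational square, the Galois group is not contained in A_3; it must be the full S_3 (irreducibility of the cubic rules out anything smaller).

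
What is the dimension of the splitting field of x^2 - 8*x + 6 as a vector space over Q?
[K:Q] = 2

The discriminant of x^2 + (-8)*x + (6) is b^2 - 4c = 64 - (24) = 40. Since 40 is not a perfect square in Q, the polynomial is irreducible over Q. Its two roots generate a degree-2 extension, so [K:Q] = 2.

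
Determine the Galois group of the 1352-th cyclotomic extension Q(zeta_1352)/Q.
|Gal(Q(zeta_1352)/Q)| = phi(1352) = 624; group ≅ (Z/1352Z)^* ≅ Z/2Z × Z/2Z × Z/156Z

The n-th cyclotomic polynomial Φ_1352(x) is the minimal polynomial of zeta_1352 over Q and has degree phi(1352) = 624. So Q(zeta_1352) is a degree-624 Galois extension with Galois group (Z/1352Z)^*. By CRT, (Z/1352Z)^* ≅ (Z/8Z)^* × (Z/169Z)^*. Each prime-power unit group is (Z/8Z)^* ≅ Z/2Z × Z/2Z; (Z/169Z)^* ≅ Z/156Z. Hence Gal(Q(zeta_1352)/Q) ≅ Z/2Z × Z/2Z × Z/156Z.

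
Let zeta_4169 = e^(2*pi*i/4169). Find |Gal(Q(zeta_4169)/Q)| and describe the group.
|Gal(Q(zeta_4169)/Q)| = phi(4169) = 3780; group ≅ (Z/4169Z)^* ≅ Z/10Z × Z/378Z

The n-th cyclotomic polynomial Φ_4169(x) is the minimal polynomial of zeta_4169 over Q and has degree phi(4169) = 3780. So Q(zeta_4169) is a degree-3780 Galois extension with Galois group (Z/4169Z)^*. By CRT, (Z/4169Z)^* ≅ (Z/11Z)^* × (Z/379Z)^*. Each prime-power unit group is (Z/11Z)^* ≅ Z/10Z; (Z/379Z)^* ≅ Z/378Z. Hence Gal(Q(zeta_4169)/Q) ≅ Z/10Z × Z/378Z.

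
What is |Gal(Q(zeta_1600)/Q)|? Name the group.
|Gal(Q(zeta_1600)/Q)| = phi(1600) = 640; group ≅ (Z/1600Z)^* ≅ Z/2Z × Z/16Z × Z/20Z

The n-th cyclotomic polynomial Φ_1600(x) is the minimal polynomial of zeta_1600 over Q and has degree phi(1600) = 640. So Q(zeta_1600) is a degree-640 Galois extension with Galois group (Z/1600Z)^*. By CRT, (Z/1600Z)^* ≅ (Z/64Z)^* × (Z/25Z)^*. Each prime-power unit group is (Z/64Z)^* ≅ Z/2Z × Z/16Z; (Z/25Z)^* ≅ Z/20Z. Hence Gal(Q(zeta_1600)/Q) ≅ Z/2Z × Z/16Z × Z/20Z.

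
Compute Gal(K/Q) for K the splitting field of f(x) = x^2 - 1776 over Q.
Gal(K/Q) = Z/2Z (cyclic of order 2)

x^2 - 1776 is irreducible over Q since 1776 is not a rational square. The splitting field Q(sqrt(1776)) has degree 2 over Q, and its unique nontrivial automorphism is sqrt(1776) ↦ -sqrt(1776). Hence Gal(Q(sqrt(1776))/Q) = Z/2Z.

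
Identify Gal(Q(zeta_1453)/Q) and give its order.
|Gal(Q(zeta_1453)/Q)| = phi(1453) = 1452; group ≅ (Z/1453Z)^* ≅ Z/1452Z

The n-th cyclotomic polynomial Φ_1453(x) is the minimal polynomial of zeta_1453 over Q and has degree phi(1453) = 1452. So Q(zeta_1453) is a degree-1452 Galois extension with Galois group (Z/1453Z)^*. (Z/1453Z)^* is cyclic since 1453 is an odd prime power (or 4). Hence Gal(Q(zeta_1453)/Q) ≅ Z/1452Z.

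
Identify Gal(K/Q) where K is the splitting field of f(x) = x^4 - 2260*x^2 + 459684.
Gal(K/Q) = Z/2Z (cyclic of order 2)

f factors as (x^2 - 2034)(x^2 - 226), so the splitting field is K = Q(sqrt(2034), sqrt(226)). The squarefree part of 2034 is 226 and the squarefree part of 226 is also 226, so sqrt(2034) and sqrt(226) are both rational multiples of sqrt(226). Hence Q(sqrt(2034)) = Q(sqrt(226)) = Q(sqrt(226)), and the splitting field collapses to a single degree-2 extension with Galois group Z/2Z.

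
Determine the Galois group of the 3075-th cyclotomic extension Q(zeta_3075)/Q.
|Gal(Q(zeta_3075)/Q)| = phi(3075) = 1600; group ≅ (Z/3075Z)^* ≅ Z/2Z × Z/20Z × Z/40Z

The n-th cyclotomic polynomial Φ_3075(x) is the minimal polynomial of zeta_3075 over Q and has degree phi(3075) = 1600. So Q(zeta_3075) is a degree-1600 Galois extension with Galois group (Z/3075Z)^*. By CRT, (Z/3075Z)^* ≅ (Z/3Z)^* × (Z/25Z)^* × (Z/41Z)^*. Each prime-power unit group is (Z/3Z)^* ≅ Z/2Z; (Z/25Z)^* ≅ Z/20Z; (Z/41Z)^* ≅ Z/40Z. Hence Gal(Q(zeta_3075)/Q) ≅ Z/2Z × Z/20Z × Z/40Z.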